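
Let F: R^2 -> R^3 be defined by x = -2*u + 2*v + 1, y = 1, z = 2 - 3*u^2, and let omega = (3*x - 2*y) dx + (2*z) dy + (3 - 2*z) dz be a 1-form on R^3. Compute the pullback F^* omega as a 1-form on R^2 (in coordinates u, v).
F^* omega = (-36*u^3 + 18*u - 12*v - 2) du + (-12*u + 12*v + 2) dv

Using F^*(f dg) = (f ∘ F) d(g ∘ F), substitute each coordinate x_i by F_i(u, v) in f_i, and replace dx_i by d F_i = (∂F_i/∂u) du + (∂F_i/∂v) dv.
  For the x component: f_1(F) = -6*u + 6*v + 1; d F_1 = (-2) du + (2) dv
  For the y component: f_2(F) = 4 - 6*u^2; d F_2 = (0) du + (0) dv
  For the z component: f_3(F) = 6*u^2 - 1; d F_3 = (-6*u) du + (0) dv
Combining and collecting du, dv coefficients:
  coeff of du: -36*u^3 + 18*u - 12*v - 2
  coeff of dv: -12*u + 12*v + 2
F^* omega = (-36*u^3 + 18*u - 12*v - 2) du + (-12*u + 12*v + 2) dv.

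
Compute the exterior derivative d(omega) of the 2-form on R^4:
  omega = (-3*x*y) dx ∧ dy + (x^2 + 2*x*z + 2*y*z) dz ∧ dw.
d(omega) = (2*x + 2*z) dx ∧ dz ∧ dw + (2*z) dy ∧ dz ∧ dw

For a 2-form omega = sum_{i<j} g_{ij} dx_i ∧ dx_j, the exterior derivative is
  d(omega) = sum_{i<j} d(g_{ij}) ∧ dx_i ∧ dx_j = sum_{i<j, k} (∂g_{ij}/∂x_k) dx_k ∧ dx_i ∧ dx_j.
Expand each term, using dx_k ∧ dx_i ∧ dx_j = sgn(permutation) dx_{(a)} ∧ dx_{(b)} ∧ dx_{(c)} with (a < b < c) sorted:
  d(x^2 + 2*x*z + 2*y*z) includes (∂/∂x)(x^2 + 2*x*z + 2*y*z) dx = (2*x + 2*z) dx, which multiplied by dz ∧ dw gives (2*x + 2*z) dx ∧ dz ∧ dw
  d(x^2 + 2*x*z + 2*y*z) includes (∂/∂y)(x^2 + 2*x*z + 2*y*z) dy = (2*z) dy, which multiplied by dz ∧ dw gives (2*z) dy ∧ dz ∧ dw
Collecting like 3-forms: d(omega) = (2*x + 2*z) dx ∧ dz ∧ dw + (2*z) dy ∧ dz ∧ dw.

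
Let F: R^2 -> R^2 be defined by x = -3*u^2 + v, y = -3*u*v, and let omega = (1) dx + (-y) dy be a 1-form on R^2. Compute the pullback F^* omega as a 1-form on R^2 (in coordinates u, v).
F^* omega = (3*u*(-3*v^2 - 2)) du + (-9*u^2*v + 1) dv

Using F^*(f dg) = (f ∘ F) d(g ∘ F), substitute each coordinate x_i by F_i(u, v) in f_i, and replace dx_i by d F_i = (∂F_i/∂u) du + (∂F_i/∂v) dv.
  For the x component: f_1(F) = 1; d F_1 = (-6*u) du + (1) dv
  For the y component: f_2(F) = 3*u*v; d F_2 = (-3*v) du + (-3*u) dv
Combining and collecting du, dv coefficients:
  coeff of du: 3*u*(-3*v^2 - 2)
  coeff of dv: -9*u^2*v + 1
F^* omega = (3*u*(-3*v^2 - 2)) du + (-9*u^2*v + 1) dv.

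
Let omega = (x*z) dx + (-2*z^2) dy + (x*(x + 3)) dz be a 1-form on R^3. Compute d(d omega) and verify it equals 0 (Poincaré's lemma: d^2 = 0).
d(d omega) = 0

Step 1: d omega = sum_{i<j} (∂f_j/∂x_i - ∂f_i/∂x_j) dx_i ∧ dx_j:
  coeff of dx ∧ dy: 0
  coeff of dx ∧ dz: x + 3
  coeff of dy ∧ dz: 4*z
Step 2: Apply d again to each 2-form coefficient. The only possible 3-form in R^3 is dx ∧ dy ∧ dz, with coefficient
  ∂(coeff of dy∧dz)/∂x - ∂(coeff of dx∧dz)/∂y + ∂(coeff of dx∧dy)/∂z
  = ∂/∂x (4*z) - ∂/∂y (x + 3) + ∂/∂z (0).
Each of these terms simplifies to sums of mixed partials that cancel in pairs. The result is 0 (by equality of mixed partials for smooth functions — Schwarz / Clairaut).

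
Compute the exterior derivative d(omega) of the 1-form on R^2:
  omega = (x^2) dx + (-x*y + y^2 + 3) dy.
d(omega) = (-y) dx ∧ dy

For a 1-form omega = sum_i f_i dx_i, the exterior derivative is
  d(omega) = sum_{i < j} (∂f_j/∂x_i - ∂f_i/∂x_j) dx_i ∧ dx_j.
  coefficient of dx ∧ dy: ∂f_2/∂x - ∂f_1/∂y = ∂(-x*y + y^2 + 3)/∂x - ∂(x^2)/∂y = -y
Assembling: d(omega) = (-y) dx ∧ dy.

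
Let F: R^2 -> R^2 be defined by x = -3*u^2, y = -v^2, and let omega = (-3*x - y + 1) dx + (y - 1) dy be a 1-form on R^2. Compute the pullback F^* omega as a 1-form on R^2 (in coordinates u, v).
F^* omega = (6*u*(-9*u^2 - v^2 - 1)) du + (2*v*(v^2 + 1)) dv

Using F^*(f dg) = (f ∘ F) d(g ∘ F), substitute each coordinate x_i by F_i(u, v) in f_i, and replace dx_i by d F_i = (∂F_i/∂u) du + (∂F_i/∂v) dv.
  For the x component: f_1(F) = 9*u^2 + v^2 + 1; d F_1 = (-6*u) du + (0) dv
  For the y component: f_2(F) = -v^2 - 1; d F_2 = (0) du + (-2*v) dv
Combining and collecting du, dv coefficients:
  coeff of du: 6*u*(-9*u^2 - v^2 - 1)
  coeff of dv: 2*v*(v^2 + 1)
F^* omega = (6*u*(-9*u^2 - v^2 - 1)) du + (2*v*(v^2 + 1)) dv.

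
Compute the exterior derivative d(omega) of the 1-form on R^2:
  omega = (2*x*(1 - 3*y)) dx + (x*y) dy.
d(omega) = (6*x + y) dx ∧ dy

For a 1-form omega = sum_i f_i dx_i, the exterior derivative is
  d(omega) = sum_{i < j} (∂f_j/∂x_i - ∂f_i/∂x_j) dx_i ∧ dx_j.
  coefficient of dx ∧ dy: ∂f_2/∂x - ∂f_1/∂y = ∂(x*y)/∂x - ∂(2*x*(1 - 3*y))/∂y = 6*x + y
Assembling: d(omega) = (6*x + y) dx ∧ dy.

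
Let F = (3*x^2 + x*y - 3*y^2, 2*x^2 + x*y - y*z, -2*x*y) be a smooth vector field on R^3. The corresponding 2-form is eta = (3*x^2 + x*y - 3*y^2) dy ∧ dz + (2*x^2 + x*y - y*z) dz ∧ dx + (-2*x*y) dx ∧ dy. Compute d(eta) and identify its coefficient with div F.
d(eta) = (7*x + y - z) dx ∧ dy ∧ dz; div F = 7*x + y - z

For a 2-form in R^3 of the form above, applying d gives a 3-form with coefficient ∂P/∂x + ∂Q/∂y + ∂R/∂z:
  ∂P/∂x = 6*x + y
  ∂Q/∂y = x - z
  ∂R/∂z = 0
Sum = 7*x + y - z, which is exactly div F.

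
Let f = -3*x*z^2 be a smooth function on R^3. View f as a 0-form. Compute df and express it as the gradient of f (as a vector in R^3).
df = (-3*z^2) dx + (0) dy + (-6*x*z) dz; grad f = (-3*z^2, 0, -6*x*z)

For a 0-form f, d f = (∂f/∂x) dx + (∂f/∂y) dy + (∂f/∂z) dz. The components of the vector representation are exactly the entries of grad f in Cartesian coordinates:
  ∂f/∂x = -3*z^2
  ∂f/∂y = 0
  ∂f/∂z = -6*x*z.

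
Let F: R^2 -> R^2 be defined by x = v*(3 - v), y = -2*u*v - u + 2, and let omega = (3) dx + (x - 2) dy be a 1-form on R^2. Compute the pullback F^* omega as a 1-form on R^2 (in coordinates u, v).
F^* omega = (2*v^3 - 5*v^2 + v + 2) du + (2*u*v^2 - 6*u*v + 4*u - 6*v + 9) dv

Using F^*(f dg) = (f ∘ F) d(g ∘ F), substitute each coordinate x_i by F_i(u, v) in f_i, and replace dx_i by d F_i = (∂F_i/∂u) du + (∂F_i/∂v) dv.
  For the x component: f_1(F) = 3; d F_1 = (0) du + (3 - 2*v) dv
  For the y component: f_2(F) = -v^2 + 3*v - 2; d F_2 = (-2*v - 1) du + (-2*u) dv
Combining and collecting du, dv coefficients:
  coeff of du: 2*v^3 - 5*v^2 + v + 2
  coeff of dv: 2*u*v^2 - 6*u*v + 4*u - 6*v + 9
F^* omega = (2*v^3 - 5*v^2 + v + 2) du + (2*u*v^2 - 6*u*v + 4*u - 6*v + 9) dv.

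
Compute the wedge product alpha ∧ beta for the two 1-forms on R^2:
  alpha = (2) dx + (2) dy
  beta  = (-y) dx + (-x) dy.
alpha ∧ beta = (-2*x + 2*y) dx ∧ dy

Distribute the wedge, using dx_i ∧ dx_j = -dx_j ∧ dx_i and dx_i ∧ dx_i = 0. For each pair (i, j) with i < j, the coefficient of dx_i ∧ dx_j in alpha ∧ beta is (alpha_i * beta_j - alpha_j * beta_i). Collecting: alpha ∧ beta = (-2*x + 2*y) dx ∧ dy.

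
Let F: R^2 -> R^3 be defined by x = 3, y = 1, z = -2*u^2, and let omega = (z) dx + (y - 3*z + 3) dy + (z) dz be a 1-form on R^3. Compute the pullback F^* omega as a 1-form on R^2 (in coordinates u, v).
F^* omega = (8*u^3) du

Using F^*(f dg) = (f ∘ F) d(g ∘ F), substitute each coordinate x_i by F_i(u, v) in f_i, and replace dx_i by d F_i = (∂F_i/∂u) du + (∂F_i/∂v) dv.
  For the x component: f_1(F) = -2*u^2; d F_1 = (0) du + (0) dv
  For the y component: f_2(F) = 6*u^2 + 4; d F_2 = (0) du + (0) dv
  For the z component: f_3(F) = -2*u^2; d F_3 = (-4*u) du + (0) dv
Combining and collecting du, dv coefficients:
  coeff of du: 8*u^3
  coeff of dv: 0
F^* omega = (8*u^3) du.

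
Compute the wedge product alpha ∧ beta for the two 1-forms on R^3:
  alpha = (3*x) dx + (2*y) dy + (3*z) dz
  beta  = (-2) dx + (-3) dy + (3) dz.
alpha ∧ beta = (-9*x + 4*y) dx ∧ dy + (9*x + 6*z) dx ∧ dz + (6*y + 9*z) dy ∧ dz

Distribute the wedge, using dx_i ∧ dx_j = -dx_j ∧ dx_i and dx_i ∧ dx_i = 0. For each pair (i, j) with i < j, the coefficient of dx_i ∧ dx_j in alpha ∧ beta is (alpha_i * beta_j - alpha_j * beta_i). Collecting: alpha ∧ beta = (-9*x + 4*y) dx ∧ dy + (9*x + 6*z) dx ∧ dz + (6*y + 9*z) dy ∧ dz.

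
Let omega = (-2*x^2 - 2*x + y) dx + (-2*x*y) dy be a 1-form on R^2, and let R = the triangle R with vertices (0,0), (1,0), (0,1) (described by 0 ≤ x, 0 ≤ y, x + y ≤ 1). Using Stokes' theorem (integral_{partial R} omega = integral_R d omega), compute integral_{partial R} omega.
integral_(partial R) omega = -5/6

Stokes: integral_partial_R omega = integral_R d omega with d omega = (∂Q/∂x - ∂P/∂y) dx ∧ dy.
  ∂Q/∂x = -2*y
  ∂P/∂y = 1
  integrand = ∂Q/∂x - ∂P/∂y = -2*y - 1.
Integrating over R: integral_0^1 integral_0^{1-x} (-2*y - 1) dy dx = -5/6.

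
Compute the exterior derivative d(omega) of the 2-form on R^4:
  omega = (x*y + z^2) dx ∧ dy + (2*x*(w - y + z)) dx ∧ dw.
d(omega) = (2*z) dx ∧ dy ∧ dz + (2*x) dx ∧ dy ∧ dw + (-2*x) dx ∧ dz ∧ dw

For a 2-form omega = sum_{i<j} g_{ij} dx_i ∧ dx_j, the exterior derivative is
  d(omega) = sum_{i<j} d(g_{ij}) ∧ dx_i ∧ dx_j = sum_{i<j, k} (∂g_{ij}/∂x_k) dx_k ∧ dx_i ∧ dx_j.
Expand each term, using dx_k ∧ dx_i ∧ dx_j = sgn(permutation) dx_{(a)} ∧ dx_{(b)} ∧ dx_{(c)} with (a < b < c) sorted:
  d(x*y + z^2) includes (∂/∂z)(x*y + z^2) dz = (2*z) dz, which multiplied by dx ∧ dy gives (2*z) dx ∧ dy ∧ dz
  d(2*x*(w - y + z)) includes (∂/∂y)(2*x*(w - y + z)) dy = (-2*x) dy, which multiplied by dx ∧ dw gives (2*x) dx ∧ dy ∧ dw
  d(2*x*(w - y + z)) includes (∂/∂z)(2*x*(w - y + z)) dz = (2*x) dz, which multiplied by dx ∧ dw gives (-2*x) dx ∧ dz ∧ dw
Collecting like 3-forms: d(omega) = (2*z) dx ∧ dy ∧ dz + (2*x) dx ∧ dy ∧ dw + (-2*x) dx ∧ dz ∧ dw.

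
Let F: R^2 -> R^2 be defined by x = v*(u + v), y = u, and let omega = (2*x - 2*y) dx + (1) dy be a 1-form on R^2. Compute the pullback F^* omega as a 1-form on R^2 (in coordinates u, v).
F^* omega = (2*u*v^2 - 2*u*v + 2*v^3 + 1) du + (2*u^2*v - 2*u^2 + 6*u*v^2 - 4*u*v + 4*v^3) dv

Using F^*(f dg) = (f ∘ F) d(g ∘ F), substitute each coordinate x_i by F_i(u, v) in f_i, and replace dx_i by d F_i = (∂F_i/∂u) du + (∂F_i/∂v) dv.
  For the x component: f_1(F) = 2*u*v - 2*u + 2*v^2; d F_1 = (v) du + (u + 2*v) dv
  For the y component: f_2(F) = 1; d F_2 = (1) du + (0) dv
Combining and collecting du, dv coefficients:
  coeff of du: 2*u*v^2 - 2*u*v + 2*v^3 + 1
  coeff of dv: 2*u^2*v - 2*u^2 + 6*u*v^2 - 4*u*v + 4*v^3
F^* omega = (2*u*v^2 - 2*u*v + 2*v^3 + 1) du + (2*u^2*v - 2*u^2 + 6*u*v^2 - 4*u*v + 4*v^3) dv.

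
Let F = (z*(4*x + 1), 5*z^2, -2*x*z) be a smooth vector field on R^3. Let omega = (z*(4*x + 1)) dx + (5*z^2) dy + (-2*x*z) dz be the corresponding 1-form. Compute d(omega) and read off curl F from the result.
d(omega) = (-10*z) dy ∧ dz + (4*x + 2*z + 1) dz ∧ dx + (0) dx ∧ dy; curl F = (-10*z, 4*x + 2*z + 1, 0)

d omega = sum_{i<j} (∂f_j/∂x_i - ∂f_i/∂x_j) dx_i ∧ dx_j. Under the identification (dy ∧ dz, dz ∧ dx, dx ∧ dy) ↔ (e_x, e_y, e_z), the coefficients are exactly the components of curl F. Compute:
  ∂R/∂y - ∂Q/∂z = (0) - (10*z) = -10*z
  ∂P/∂z - ∂R/∂x = (4*x + 1) - (-2*z) = 4*x + 2*z + 1
  ∂Q/∂x - ∂P/∂y = (0) - (0) = 0.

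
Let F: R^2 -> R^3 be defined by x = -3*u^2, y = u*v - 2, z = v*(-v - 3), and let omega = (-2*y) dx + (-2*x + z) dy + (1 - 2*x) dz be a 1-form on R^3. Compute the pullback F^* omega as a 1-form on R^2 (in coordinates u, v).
F^* omega = (18*u^2*v - 24*u - v^3 - 3*v^2) du + (6*u^3 - 12*u^2*v - 18*u^2 - u*v^2 - 3*u*v - 2*v - 3) dv

Using F^*(f dg) = (f ∘ F) d(g ∘ F), substitute each coordinate x_i by F_i(u, v) in f_i, and replace dx_i by d F_i = (∂F_i/∂u) du + (∂F_i/∂v) dv.
  For the x component: f_1(F) = -2*u*v + 4; d F_1 = (-6*u) du + (0) dv
  For the y component: f_2(F) = 6*u^2 - v^2 - 3*v; d F_2 = (v) du + (u) dv
  For the z component: f_3(F) = 6*u^2 + 1; d F_3 = (0) du + (-2*v - 3) dv
Combining and collecting du, dv coefficients:
  coeff of du: 18*u^2*v - 24*u - v^3 - 3*v^2
  coeff of dv: 6*u^3 - 12*u^2*v - 18*u^2 - u*v^2 - 3*u*v - 2*v - 3
F^* omega = (18*u^2*v - 24*u - v^3 - 3*v^2) du + (6*u^3 - 12*u^2*v - 18*u^2 - u*v^2 - 3*u*v - 2*v - 3) dv.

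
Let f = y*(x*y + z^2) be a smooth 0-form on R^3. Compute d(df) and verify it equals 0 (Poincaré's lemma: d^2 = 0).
d(df) = 0

Step 1: df = sum_i (∂f/∂x_i) dx_i = (y^2) dx + (2*x*y + z^2) dy + (2*y*z) dz.
Step 2: Apply d again. Using the 1-form formula, the coefficient of dx ∧ dy in d(df) is ∂^2 f/∂x ∂y - ∂^2 f/∂y ∂x = (2*y) - (2*y) = 0 (equality of mixed partials for smooth f).
Similarly for dx ∧ dz and dy ∧ dz — all coefficients vanish. So d(df) = 0.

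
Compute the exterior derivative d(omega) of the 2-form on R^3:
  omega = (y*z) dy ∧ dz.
d(omega) = 0

For a 2-form omega = sum_{i<j} g_{ij} dx_i ∧ dx_j, the exterior derivative is
  d(omega) = sum_{i<j} d(g_{ij}) ∧ dx_i ∧ dx_j = sum_{i<j, k} (∂g_{ij}/∂x_k) dx_k ∧ dx_i ∧ dx_j.
Expand each term, using dx_k ∧ dx_i ∧ dx_j = sgn(permutation) dx_{(a)} ∧ dx_{(b)} ∧ dx_{(c)} with (a < b < c) sorted:

Collecting like 3-forms: d(omega) = 0.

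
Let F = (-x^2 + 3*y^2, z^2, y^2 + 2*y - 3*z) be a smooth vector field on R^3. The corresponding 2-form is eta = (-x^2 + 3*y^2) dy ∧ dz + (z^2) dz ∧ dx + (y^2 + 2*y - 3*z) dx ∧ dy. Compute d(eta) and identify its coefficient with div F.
d(eta) = (-2*x - 3) dx ∧ dy ∧ dz; div F = -2*x - 3

For a 2-form in R^3 of the form above, applying d gives a 3-form with coefficient ∂P/∂x + ∂Q/∂y + ∂R/∂z:
  ∂P/∂x = -2*x
  ∂Q/∂y = 0
  ∂R/∂z = -3
Sum = -2*x - 3, which is exactly div F.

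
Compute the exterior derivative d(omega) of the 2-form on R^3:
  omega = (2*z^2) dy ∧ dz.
d(omega) = 0

For a 2-form omega = sum_{i<j} g_{ij} dx_i ∧ dx_j, the exterior derivative is
  d(omega) = sum_{i<j} d(g_{ij}) ∧ dx_i ∧ dx_j = sum_{i<j, k} (∂g_{ij}/∂x_k) dx_k ∧ dx_i ∧ dx_j.
Expand each term, using dx_k ∧ dx_i ∧ dx_j = sgn(permutation) dx_{(a)} ∧ dx_{(b)} ∧ dx_{(c)} with (a < b < c) sorted:

Collecting like 3-forms: d(omega) = 0.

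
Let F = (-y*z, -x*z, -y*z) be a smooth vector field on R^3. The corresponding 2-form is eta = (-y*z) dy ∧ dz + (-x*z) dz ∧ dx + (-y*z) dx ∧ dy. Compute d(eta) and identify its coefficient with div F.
d(eta) = (-y) dx ∧ dy ∧ dz; div F = -y

For a 2-form in R^3 of the form above, applying d gives a 3-form with coefficient ∂P/∂x + ∂Q/∂y + ∂R/∂z:
  ∂P/∂x = 0
  ∂Q/∂y = 0
  ∂R/∂z = -y
Sum = -y, which is exactly div F.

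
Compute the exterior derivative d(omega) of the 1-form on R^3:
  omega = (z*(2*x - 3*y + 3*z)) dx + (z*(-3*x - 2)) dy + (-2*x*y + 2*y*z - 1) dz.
d(omega) = (-2*x + y - 6*z) dx ∧ dz + (x + 2*z + 2) dy ∧ dz

For a 1-form omega = sum_i f_i dx_i, the exterior derivative is
  d(omega) = sum_{i < j} (∂f_j/∂x_i - ∂f_i/∂x_j) dx_i ∧ dx_j.
  coefficient of dx ∧ dz: ∂f_3/∂x - ∂f_1/∂z = ∂(-2*x*y + 2*y*z - 1)/∂x - ∂(z*(2*x - 3*y + 3*z))/∂z = -2*x + y - 6*z
  coefficient of dy ∧ dz: ∂f_3/∂y - ∂f_2/∂z = ∂(-2*x*y + 2*y*z - 1)/∂y - ∂(z*(-3*x - 2))/∂z = x + 2*z + 2
Assembling: d(omega) = (-2*x + y - 6*z) dx ∧ dz + (x + 2*z + 2) dy ∧ dz.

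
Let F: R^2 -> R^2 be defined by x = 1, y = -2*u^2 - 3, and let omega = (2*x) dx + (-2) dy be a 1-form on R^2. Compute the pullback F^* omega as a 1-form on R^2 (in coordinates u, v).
F^* omega = (8*u) du

Using F^*(f dg) = (f ∘ F) d(g ∘ F), substitute each coordinate x_i by F_i(u, v) in f_i, and replace dx_i by d F_i = (∂F_i/∂u) du + (∂F_i/∂v) dv.
  For the x component: f_1(F) = 2; d F_1 = (0) du + (0) dv
  For the y component: f_2(F) = -2; d F_2 = (-4*u) du + (0) dv
Combining and collecting du, dv coefficients:
  coeff of du: 8*u
  coeff of dv: 0
F^* omega = (8*u) du.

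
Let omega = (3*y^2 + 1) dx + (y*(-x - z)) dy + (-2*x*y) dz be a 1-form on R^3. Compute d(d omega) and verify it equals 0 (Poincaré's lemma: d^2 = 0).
d(d omega) = 0

Step 1: d omega = sum_{i<j} (∂f_j/∂x_i - ∂f_i/∂x_j) dx_i ∧ dx_j:
  coeff of dx ∧ dy: -7*y
  coeff of dx ∧ dz: -2*y
  coeff of dy ∧ dz: -2*x + y
Step 2: Apply d again to each 2-form coefficient. The only possible 3-form in R^3 is dx ∧ dy ∧ dz, with coefficient
  ∂(coeff of dy∧dz)/∂x - ∂(coeff of dx∧dz)/∂y + ∂(coeff of dx∧dy)/∂z
  = ∂/∂x (-2*x + y) - ∂/∂y (-2*y) + ∂/∂z (-7*y).
Each of these terms simplifies to sums of mixed partials that cancel in pairs. The result is 0 (by equality of mixed partials for smooth functions — Schwarz / Clairaut).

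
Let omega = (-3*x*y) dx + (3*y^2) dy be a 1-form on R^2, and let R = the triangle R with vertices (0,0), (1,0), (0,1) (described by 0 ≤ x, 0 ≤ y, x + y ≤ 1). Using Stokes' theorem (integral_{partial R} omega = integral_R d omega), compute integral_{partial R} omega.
integral_(partial R) omega = 1/2

Stokes: integral_partial_R omega = integral_R d omega with d omega = (∂Q/∂x - ∂P/∂y) dx ∧ dy.
  ∂Q/∂x = 0
  ∂P/∂y = -3*x
  integrand = ∂Q/∂x - ∂P/∂y = 3*x.
Integrating over R: integral_0^1 integral_0^{1-x} (3*x) dy dx = 1/2.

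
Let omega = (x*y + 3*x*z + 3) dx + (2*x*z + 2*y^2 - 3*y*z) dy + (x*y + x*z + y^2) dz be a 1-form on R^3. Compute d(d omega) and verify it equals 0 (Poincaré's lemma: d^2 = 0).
d(d omega) = 0

Step 1: d omega = sum_{i<j} (∂f_j/∂x_i - ∂f_i/∂x_j) dx_i ∧ dx_j:
  coeff of dx ∧ dy: -x + 2*z
  coeff of dx ∧ dz: -3*x + y + z
  coeff of dy ∧ dz: -x + 5*y
Step 2: Apply d again to each 2-form coefficient. The only possible 3-form in R^3 is dx ∧ dy ∧ dz, with coefficient
  ∂(coeff of dy∧dz)/∂x - ∂(coeff of dx∧dz)/∂y + ∂(coeff of dx∧dy)/∂z
  = ∂/∂x (-x + 5*y) - ∂/∂y (-3*x + y + z) + ∂/∂z (-x + 2*z).
Each of these terms simplifies to sums of mixed partials that cancel in pairs. The result is 0 (by equality of mixed partials for smooth functions — Schwarz / Clairaut).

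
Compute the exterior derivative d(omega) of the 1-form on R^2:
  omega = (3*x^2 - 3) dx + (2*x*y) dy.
d(omega) = (2*y) dx ∧ dy

For a 1-form omega = sum_i f_i dx_i, the exterior derivative is
  d(omega) = sum_{i < j} (∂f_j/∂x_i - ∂f_i/∂x_j) dx_i ∧ dx_j.
  coefficient of dx ∧ dy: ∂f_2/∂x - ∂f_1/∂y = ∂(2*x*y)/∂x - ∂(3*x^2 - 3)/∂y = 2*y
Assembling: d(omega) = (2*y) dx ∧ dy.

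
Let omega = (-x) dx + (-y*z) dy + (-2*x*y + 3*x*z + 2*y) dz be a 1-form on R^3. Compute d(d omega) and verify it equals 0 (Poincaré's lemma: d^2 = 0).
d(d omega) = 0

Step 1: d omega = sum_{i<j} (∂f_j/∂x_i - ∂f_i/∂x_j) dx_i ∧ dx_j:
  coeff of dx ∧ dy: 0
  coeff of dx ∧ dz: -2*y + 3*z
  coeff of dy ∧ dz: -2*x + y + 2
Step 2: Apply d again to each 2-form coefficient. The only possible 3-form in R^3 is dx ∧ dy ∧ dz, with coefficient
  ∂(coeff of dy∧dz)/∂x - ∂(coeff of dx∧dz)/∂y + ∂(coeff of dx∧dy)/∂z
  = ∂/∂x (-2*x + y + 2) - ∂/∂y (-2*y + 3*z) + ∂/∂z (0).
Each of these terms simplifies to sums of mixed partials that cancel in pairs. The result is 0 (by equality of mixed partials for smooth functions — Schwarz / Clairaut).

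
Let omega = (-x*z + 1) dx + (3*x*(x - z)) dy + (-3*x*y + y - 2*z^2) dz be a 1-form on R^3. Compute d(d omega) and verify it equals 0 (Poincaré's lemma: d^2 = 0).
d(d omega) = 0

Step 1: d omega = sum_{i<j} (∂f_j/∂x_i - ∂f_i/∂x_j) dx_i ∧ dx_j:
  coeff of dx ∧ dy: 6*x - 3*z
  coeff of dx ∧ dz: x - 3*y
  coeff of dy ∧ dz: 1
Step 2: Apply d again to each 2-form coefficient. The only possible 3-form in R^3 is dx ∧ dy ∧ dz, with coefficient
  ∂(coeff of dy∧dz)/∂x - ∂(coeff of dx∧dz)/∂y + ∂(coeff of dx∧dy)/∂z
  = ∂/∂x (1) - ∂/∂y (x - 3*y) + ∂/∂z (6*x - 3*z).
Each of these terms simplifies to sums of mixed partials that cancel in pairs. The result is 0 (by equality of mixed partials for smooth functions — Schwarz / Clairaut).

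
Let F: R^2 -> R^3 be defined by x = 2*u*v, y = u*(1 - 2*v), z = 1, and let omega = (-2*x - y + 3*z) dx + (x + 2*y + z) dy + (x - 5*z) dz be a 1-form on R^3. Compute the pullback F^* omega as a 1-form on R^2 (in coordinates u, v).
F^* omega = (-8*u*v + 2*u + 4*v + 1) du + (2*u*(2 - 3*u)) dv

Using F^*(f dg) = (f ∘ F) d(g ∘ F), substitute each coordinate x_i by F_i(u, v) in f_i, and replace dx_i by d F_i = (∂F_i/∂u) du + (∂F_i/∂v) dv.
  For the x component: f_1(F) = -2*u*v - u + 3; d F_1 = (2*v) du + (2*u) dv
  For the y component: f_2(F) = -2*u*v + 2*u + 1; d F_2 = (1 - 2*v) du + (-2*u) dv
  For the z component: f_3(F) = 2*u*v - 5; d F_3 = (0) du + (0) dv
Combining and collecting du, dv coefficients:
  coeff of du: -8*u*v + 2*u + 4*v + 1
  coeff of dv: 2*u*(2 - 3*u)
F^* omega = (-8*u*v + 2*u + 4*v + 1) du + (2*u*(2 - 3*u)) dv.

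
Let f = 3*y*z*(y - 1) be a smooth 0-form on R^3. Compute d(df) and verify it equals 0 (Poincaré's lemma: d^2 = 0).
d(df) = 0

Step 1: df = sum_i (∂f/∂x_i) dx_i = (0) dx + (3*z*(2*y - 1)) dy + (3*y*(y - 1)) dz.
Step 2: Apply d again. Using the 1-form formula, the coefficient of dx ∧ dy in d(df) is ∂^2 f/∂x ∂y - ∂^2 f/∂y ∂x = (0) - (0) = 0 (equality of mixed partials for smooth f).
Similarly for dx ∧ dz and dy ∧ dz — all coefficients vanish. So d(df) = 0.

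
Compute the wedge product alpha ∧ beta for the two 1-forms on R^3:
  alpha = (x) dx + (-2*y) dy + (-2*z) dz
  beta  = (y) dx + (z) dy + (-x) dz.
alpha ∧ beta = (x*z + 2*y^2) dx ∧ dy + (-x^2 + 2*y*z) dx ∧ dz + (2*x*y + 2*z^2) dy ∧ dz

Distribute the wedge, using dx_i ∧ dx_j = -dx_j ∧ dx_i and dx_i ∧ dx_i = 0. For each pair (i, j) with i < j, the coefficient of dx_i ∧ dx_j in alpha ∧ beta is (alpha_i * beta_j - alpha_j * beta_i). Collecting: alpha ∧ beta = (x*z + 2*y^2) dx ∧ dy + (-x^2 + 2*y*z) dx ∧ dz + (2*x*y + 2*z^2) dy ∧ dz.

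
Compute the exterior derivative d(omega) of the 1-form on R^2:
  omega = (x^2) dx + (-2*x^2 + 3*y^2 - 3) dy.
d(omega) = (-4*x) dx ∧ dy

For a 1-form omega = sum_i f_i dx_i, the exterior derivative is
  d(omega) = sum_{i < j} (∂f_j/∂x_i - ∂f_i/∂x_j) dx_i ∧ dx_j.
  coefficient of dx ∧ dy: ∂f_2/∂x - ∂f_1/∂y = ∂(-2*x^2 + 3*y^2 - 3)/∂x - ∂(x^2)/∂y = -4*x
Assembling: d(omega) = (-4*x) dx ∧ dy.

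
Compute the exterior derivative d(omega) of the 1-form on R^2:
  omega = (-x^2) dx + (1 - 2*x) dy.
d(omega) = (-2) dx ∧ dy

For a 1-form omega = sum_i f_i dx_i, the exterior derivative is
  d(omega) = sum_{i < j} (∂f_j/∂x_i - ∂f_i/∂x_j) dx_i ∧ dx_j.
  coefficient of dx ∧ dy: ∂f_2/∂x - ∂f_1/∂y = ∂(1 - 2*x)/∂x - ∂(-x^2)/∂y = -2
Assembling: d(omega) = (-2) dx ∧ dy.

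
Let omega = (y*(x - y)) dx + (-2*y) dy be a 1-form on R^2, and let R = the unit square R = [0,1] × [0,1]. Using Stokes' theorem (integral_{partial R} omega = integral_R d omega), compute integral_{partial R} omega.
integral_(partial R) omega = 1/2

Stokes: integral_partial_R omega = integral_R d omega with d omega = (∂Q/∂x - ∂P/∂y) dx ∧ dy.
  ∂Q/∂x = 0
  ∂P/∂y = x - 2*y
  integrand = ∂Q/∂x - ∂P/∂y = -x + 2*y.
Integrating over R: integral_0^1 integral_0^1 (-x + 2*y) dx dy = 1/2.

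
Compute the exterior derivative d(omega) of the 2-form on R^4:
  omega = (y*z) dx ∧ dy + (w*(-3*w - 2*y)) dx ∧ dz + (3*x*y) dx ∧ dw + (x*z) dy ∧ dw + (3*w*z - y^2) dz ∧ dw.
d(omega) = (2*w + y) dx ∧ dy ∧ dz + (-6*w - 2*y) dx ∧ dz ∧ dw + (-3*x + z) dx ∧ dy ∧ dw + (-x - 2*y) dy ∧ dz ∧ dw

For a 2-form omega = sum_{i<j} g_{ij} dx_i ∧ dx_j, the exterior derivative is
  d(omega) = sum_{i<j} d(g_{ij}) ∧ dx_i ∧ dx_j = sum_{i<j, k} (∂g_{ij}/∂x_k) dx_k ∧ dx_i ∧ dx_j.
Expand each term, using dx_k ∧ dx_i ∧ dx_j = sgn(permutation) dx_{(a)} ∧ dx_{(b)} ∧ dx_{(c)} with (a < b < c) sorted:
  d(y*z) includes (∂/∂z)(y*z) dz = (y) dz, which multiplied by dx ∧ dy gives (y) dx ∧ dy ∧ dz
  d(w*(-3*w - 2*y)) includes (∂/∂y)(w*(-3*w - 2*y)) dy = (-2*w) dy, which multiplied by dx ∧ dz gives (2*w) dx ∧ dy ∧ dz
  d(w*(-3*w - 2*y)) includes (∂/∂w)(w*(-3*w - 2*y)) dw = (-6*w - 2*y) dw, which multiplied by dx ∧ dz gives (-6*w - 2*y) dx ∧ dz ∧ dw
  d(3*x*y) includes (∂/∂y)(3*x*y) dy = (3*x) dy, which multiplied by dx ∧ dw gives (-3*x) dx ∧ dy ∧ dw
  d(x*z) includes (∂/∂x)(x*z) dx = (z) dx, which multiplied by dy ∧ dw gives (z) dx ∧ dy ∧ dw
  d(x*z) includes (∂/∂z)(x*z) dz = (x) dz, which multiplied by dy ∧ dw gives (-x) dy ∧ dz ∧ dw
  d(3*w*z - y^2) includes (∂/∂y)(3*w*z - y^2) dy = (-2*y) dy, which multiplied by dz ∧ dw gives (-2*y) dy ∧ dz ∧ dw
Collecting like 3-forms: d(omega) = (2*w + y) dx ∧ dy ∧ dz + (-6*w - 2*y) dx ∧ dz ∧ dw + (-3*x + z) dx ∧ dy ∧ dw + (-x - 2*y) dy ∧ dz ∧ dw.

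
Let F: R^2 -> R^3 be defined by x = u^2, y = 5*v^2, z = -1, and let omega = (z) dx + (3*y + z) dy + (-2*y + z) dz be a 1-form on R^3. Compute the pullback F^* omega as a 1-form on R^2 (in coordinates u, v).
F^* omega = (-2*u) du + (150*v^3 - 10*v) dv

Using F^*(f dg) = (f ∘ F) d(g ∘ F), substitute each coordinate x_i by F_i(u, v) in f_i, and replace dx_i by d F_i = (∂F_i/∂u) du + (∂F_i/∂v) dv.
  For the x component: f_1(F) = -1; d F_1 = (2*u) du + (0) dv
  For the y component: f_2(F) = 15*v^2 - 1; d F_2 = (0) du + (10*v) dv
  For the z component: f_3(F) = -10*v^2 - 1; d F_3 = (0) du + (0) dv
Combining and collecting du, dv coefficients:
  coeff of du: -2*u
  coeff of dv: 150*v^3 - 10*v
F^* omega = (-2*u) du + (150*v^3 - 10*v) dv.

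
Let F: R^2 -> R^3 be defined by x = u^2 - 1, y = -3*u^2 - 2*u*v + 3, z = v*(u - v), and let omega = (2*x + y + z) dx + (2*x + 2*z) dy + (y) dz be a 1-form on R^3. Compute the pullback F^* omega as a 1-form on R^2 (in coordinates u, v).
F^* omega = (-14*u^3 - 21*u^2*v + 4*u*v^2 + 14*u + 4*v^3 + 7*v) du + (-7*u^3 + 8*u*v^2 + 7*u - 6*v) dv

Using F^*(f dg) = (f ∘ F) d(g ∘ F), substitute each coordinate x_i by F_i(u, v) in f_i, and replace dx_i by d F_i = (∂F_i/∂u) du + (∂F_i/∂v) dv.
  For the x component: f_1(F) = -u^2 - u*v - v^2 + 1; d F_1 = (2*u) du + (0) dv
  For the y component: f_2(F) = 2*u^2 + 2*u*v - 2*v^2 - 2; d F_2 = (-6*u - 2*v) du + (-2*u) dv
  For the z component: f_3(F) = -3*u^2 - 2*u*v + 3; d F_3 = (v) du + (u - 2*v) dv
Combining and collecting du, dv coefficients:
  coeff of du: -14*u^3 - 21*u^2*v + 4*u*v^2 + 14*u + 4*v^3 + 7*v
  coeff of dv: -7*u^3 + 8*u*v^2 + 7*u - 6*v
F^* omega = (-14*u^3 - 21*u^2*v + 4*u*v^2 + 14*u + 4*v^3 + 7*v) du + (-7*u^3 + 8*u*v^2 + 7*u - 6*v) dv.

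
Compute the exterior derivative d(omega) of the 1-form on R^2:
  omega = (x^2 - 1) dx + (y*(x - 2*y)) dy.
d(omega) = (y) dx ∧ dy

For a 1-form omega = sum_i f_i dx_i, the exterior derivative is
  d(omega) = sum_{i < j} (∂f_j/∂x_i - ∂f_i/∂x_j) dx_i ∧ dx_j.
  coefficient of dx ∧ dy: ∂f_2/∂x - ∂f_1/∂y = ∂(y*(x - 2*y))/∂x - ∂(x^2 - 1)/∂y = y
Assembling: d(omega) = (y) dx ∧ dy.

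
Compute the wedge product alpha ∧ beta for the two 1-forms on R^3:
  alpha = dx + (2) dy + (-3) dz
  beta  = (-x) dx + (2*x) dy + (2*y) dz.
alpha ∧ beta = (4*x) dx ∧ dy + (-3*x + 2*y) dx ∧ dz + (6*x + 4*y) dy ∧ dz

Distribute the wedge, using dx_i ∧ dx_j = -dx_j ∧ dx_i and dx_i ∧ dx_i = 0. For each pair (i, j) with i < j, the coefficient of dx_i ∧ dx_j in alpha ∧ beta is (alpha_i * beta_j - alpha_j * beta_i). Collecting: alpha ∧ beta = (4*x) dx ∧ dy + (-3*x + 2*y) dx ∧ dz + (6*x + 4*y) dy ∧ dz.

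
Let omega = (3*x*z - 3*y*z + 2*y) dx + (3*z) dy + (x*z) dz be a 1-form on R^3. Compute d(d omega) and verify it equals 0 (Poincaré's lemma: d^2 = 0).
d(d omega) = 0

Step 1: d omega = sum_{i<j} (∂f_j/∂x_i - ∂f_i/∂x_j) dx_i ∧ dx_j:
  coeff of dx ∧ dy: 3*z - 2
  coeff of dx ∧ dz: -3*x + 3*y + z
  coeff of dy ∧ dz: -3
Step 2: Apply d again to each 2-form coefficient. The only possible 3-form in R^3 is dx ∧ dy ∧ dz, with coefficient
  ∂(coeff of dy∧dz)/∂x - ∂(coeff of dx∧dz)/∂y + ∂(coeff of dx∧dy)/∂z
  = ∂/∂x (-3) - ∂/∂y (-3*x + 3*y + z) + ∂/∂z (3*z - 2).
Each of these terms simplifies to sums of mixed partials that cancel in pairs. The result is 0 (by equality of mixed partials for smooth functions — Schwarz / Clairaut).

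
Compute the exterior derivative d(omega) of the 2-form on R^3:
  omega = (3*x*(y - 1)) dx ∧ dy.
d(omega) = 0

For a 2-form omega = sum_{i<j} g_{ij} dx_i ∧ dx_j, the exterior derivative is
  d(omega) = sum_{i<j} d(g_{ij}) ∧ dx_i ∧ dx_j = sum_{i<j, k} (∂g_{ij}/∂x_k) dx_k ∧ dx_i ∧ dx_j.
Expand each term, using dx_k ∧ dx_i ∧ dx_j = sgn(permutation) dx_{(a)} ∧ dx_{(b)} ∧ dx_{(c)} with (a < b < c) sorted:

Collecting like 3-forms: d(omega) = 0.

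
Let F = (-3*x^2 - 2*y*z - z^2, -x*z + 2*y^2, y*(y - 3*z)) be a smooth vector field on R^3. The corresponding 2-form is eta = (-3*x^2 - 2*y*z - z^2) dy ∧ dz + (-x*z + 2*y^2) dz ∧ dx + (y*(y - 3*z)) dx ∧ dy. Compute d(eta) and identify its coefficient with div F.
d(eta) = (-6*x + y) dx ∧ dy ∧ dz; div F = -6*x + y

For a 2-form in R^3 of the form above, applying d gives a 3-form with coefficient ∂P/∂x + ∂Q/∂y + ∂R/∂z:
  ∂P/∂x = -6*x
  ∂Q/∂y = 4*y
  ∂R/∂z = -3*y
Sum = -6*x + y, which is exactly div F.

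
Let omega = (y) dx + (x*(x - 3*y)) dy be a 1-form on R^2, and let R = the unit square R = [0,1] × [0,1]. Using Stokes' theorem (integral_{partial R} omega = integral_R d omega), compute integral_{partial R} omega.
integral_(partial R) omega = -3/2

Stokes: integral_partial_R omega = integral_R d omega with d omega = (∂Q/∂x - ∂P/∂y) dx ∧ dy.
  ∂Q/∂x = 2*x - 3*y
  ∂P/∂y = 1
  integrand = ∂Q/∂x - ∂P/∂y = 2*x - 3*y - 1.
Integrating over R: integral_0^1 integral_0^1 (2*x - 3*y - 1) dx dy = -3/2.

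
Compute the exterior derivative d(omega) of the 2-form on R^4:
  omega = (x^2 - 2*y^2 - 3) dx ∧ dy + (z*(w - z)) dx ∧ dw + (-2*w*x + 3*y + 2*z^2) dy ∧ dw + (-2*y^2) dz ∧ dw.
d(omega) = (-w + 2*z) dx ∧ dz ∧ dw + (-2*w) dx ∧ dy ∧ dw + (-4*y - 4*z) dy ∧ dz ∧ dw

For a 2-form omega = sum_{i<j} g_{ij} dx_i ∧ dx_j, the exterior derivative is
  d(omega) = sum_{i<j} d(g_{ij}) ∧ dx_i ∧ dx_j = sum_{i<j, k} (∂g_{ij}/∂x_k) dx_k ∧ dx_i ∧ dx_j.
Expand each term, using dx_k ∧ dx_i ∧ dx_j = sgn(permutation) dx_{(a)} ∧ dx_{(b)} ∧ dx_{(c)} with (a < b < c) sorted:
  d(z*(w - z)) includes (∂/∂z)(z*(w - z)) dz = (w - 2*z) dz, which multiplied by dx ∧ dw gives (-w + 2*z) dx ∧ dz ∧ dw
  d(-2*w*x + 3*y + 2*z^2) includes (∂/∂x)(-2*w*x + 3*y + 2*z^2) dx = (-2*w) dx, which multiplied by dy ∧ dw gives (-2*w) dx ∧ dy ∧ dw
  d(-2*w*x + 3*y + 2*z^2) includes (∂/∂z)(-2*w*x + 3*y + 2*z^2) dz = (4*z) dz, which multiplied by dy ∧ dw gives (-4*z) dy ∧ dz ∧ dw
  d(-2*y^2) includes (∂/∂y)(-2*y^2) dy = (-4*y) dy, which multiplied by dz ∧ dw gives (-4*y) dy ∧ dz ∧ dw
Collecting like 3-forms: d(omega) = (-w + 2*z) dx ∧ dz ∧ dw + (-2*w) dx ∧ dy ∧ dw + (-4*y - 4*z) dy ∧ dz ∧ dw.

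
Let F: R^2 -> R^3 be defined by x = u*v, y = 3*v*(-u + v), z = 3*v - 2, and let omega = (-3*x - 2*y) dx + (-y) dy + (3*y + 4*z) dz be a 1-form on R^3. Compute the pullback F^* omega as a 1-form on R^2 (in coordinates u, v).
F^* omega = (3*v^2*(-2*u + v)) du + (-6*u^2*v + 21*u*v^2 - 27*u*v - 18*v^3 + 27*v^2 + 36*v - 24) dv

Using F^*(f dg) = (f ∘ F) d(g ∘ F), substitute each coordinate x_i by F_i(u, v) in f_i, and replace dx_i by d F_i = (∂F_i/∂u) du + (∂F_i/∂v) dv.
  For the x component: f_1(F) = 3*v*(u - 2*v); d F_1 = (v) du + (u) dv
  For the y component: f_2(F) = 3*v*(u - v); d F_2 = (-3*v) du + (-3*u + 6*v) dv
  For the z component: f_3(F) = -9*u*v + 9*v^2 + 12*v - 8; d F_3 = (0) du + (3) dv
Combining and collecting du, dv coefficients:
  coeff of du: 3*v^2*(-2*u + v)
  coeff of dv: -6*u^2*v + 21*u*v^2 - 27*u*v - 18*v^3 + 27*v^2 + 36*v - 24
F^* omega = (3*v^2*(-2*u + v)) du + (-6*u^2*v + 21*u*v^2 - 27*u*v - 18*v^3 + 27*v^2 + 36*v - 24) dv.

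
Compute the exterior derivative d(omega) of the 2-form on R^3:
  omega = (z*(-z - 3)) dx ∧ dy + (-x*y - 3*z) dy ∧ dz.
d(omega) = (-y - 2*z - 3) dx ∧ dy ∧ dz

For a 2-form omega = sum_{i<j} g_{ij} dx_i ∧ dx_j, the exterior derivative is
  d(omega) = sum_{i<j} d(g_{ij}) ∧ dx_i ∧ dx_j = sum_{i<j, k} (∂g_{ij}/∂x_k) dx_k ∧ dx_i ∧ dx_j.
Expand each term, using dx_k ∧ dx_i ∧ dx_j = sgn(permutation) dx_{(a)} ∧ dx_{(b)} ∧ dx_{(c)} with (a < b < c) sorted:
  d(z*(-z - 3)) includes (∂/∂z)(z*(-z - 3)) dz = (-2*z - 3) dz, which multiplied by dx ∧ dy gives (-2*z - 3) dx ∧ dy ∧ dz
  d(-x*y - 3*z) includes (∂/∂x)(-x*y - 3*z) dx = (-y) dx, which multiplied by dy ∧ dz gives (-y) dx ∧ dy ∧ dz
Collecting like 3-forms: d(omega) = (-y - 2*z - 3) dx ∧ dy ∧ dz.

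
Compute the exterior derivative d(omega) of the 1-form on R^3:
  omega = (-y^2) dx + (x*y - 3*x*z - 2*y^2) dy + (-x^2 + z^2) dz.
d(omega) = (3*y - 3*z) dx ∧ dy + (-2*x) dx ∧ dz + (3*x) dy ∧ dz

For a 1-form omega = sum_i f_i dx_i, the exterior derivative is
  d(omega) = sum_{i < j} (∂f_j/∂x_i - ∂f_i/∂x_j) dx_i ∧ dx_j.
  coefficient of dx ∧ dy: ∂f_2/∂x - ∂f_1/∂y = ∂(x*y - 3*x*z - 2*y^2)/∂x - ∂(-y^2)/∂y = 3*y - 3*z
  coefficient of dx ∧ dz: ∂f_3/∂x - ∂f_1/∂z = ∂(-x^2 + z^2)/∂x - ∂(-y^2)/∂z = -2*x
  coefficient of dy ∧ dz: ∂f_3/∂y - ∂f_2/∂z = ∂(-x^2 + z^2)/∂y - ∂(x*y - 3*x*z - 2*y^2)/∂z = 3*x
Assembling: d(omega) = (3*y - 3*z) dx ∧ dy + (-2*x) dx ∧ dz + (3*x) dy ∧ dz.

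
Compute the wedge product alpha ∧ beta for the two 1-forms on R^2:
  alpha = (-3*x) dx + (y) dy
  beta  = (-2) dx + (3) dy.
alpha ∧ beta = (-9*x + 2*y) dx ∧ dy

Distribute the wedge, using dx_i ∧ dx_j = -dx_j ∧ dx_i and dx_i ∧ dx_i = 0. For each pair (i, j) with i < j, the coefficient of dx_i ∧ dx_j in alpha ∧ beta is (alpha_i * beta_j - alpha_j * beta_i). Collecting: alpha ∧ beta = (-9*x + 2*y) dx ∧ dy.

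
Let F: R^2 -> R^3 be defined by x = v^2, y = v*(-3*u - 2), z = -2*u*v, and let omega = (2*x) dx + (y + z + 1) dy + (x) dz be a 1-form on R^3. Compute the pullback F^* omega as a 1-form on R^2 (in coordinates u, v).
F^* omega = (v*(15*u*v - 2*v^2 + 6*v - 3)) du + (15*u^2*v - 2*u*v^2 + 16*u*v - 3*u + 4*v^3 + 4*v - 2) dv

Using F^*(f dg) = (f ∘ F) d(g ∘ F), substitute each coordinate x_i by F_i(u, v) in f_i, and replace dx_i by d F_i = (∂F_i/∂u) du + (∂F_i/∂v) dv.
  For the x component: f_1(F) = 2*v^2; d F_1 = (0) du + (2*v) dv
  For the y component: f_2(F) = -5*u*v - 2*v + 1; d F_2 = (-3*v) du + (-3*u - 2) dv
  For the z component: f_3(F) = v^2; d F_3 = (-2*v) du + (-2*u) dv
Combining and collecting du, dv coefficients:
  coeff of du: v*(15*u*v - 2*v^2 + 6*v - 3)
  coeff of dv: 15*u^2*v - 2*u*v^2 + 16*u*v - 3*u + 4*v^3 + 4*v - 2
F^* omega = (v*(15*u*v - 2*v^2 + 6*v - 3)) du + (15*u^2*v - 2*u*v^2 + 16*u*v - 3*u + 4*v^3 + 4*v - 2) dv.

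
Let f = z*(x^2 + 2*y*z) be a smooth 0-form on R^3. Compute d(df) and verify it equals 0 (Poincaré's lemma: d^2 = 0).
d(df) = 0

Step 1: df = sum_i (∂f/∂x_i) dx_i = (2*x*z) dx + (2*z^2) dy + (x^2 + 4*y*z) dz.
Step 2: Apply d again. Using the 1-form formula, the coefficient of dx ∧ dy in d(df) is ∂^2 f/∂x ∂y - ∂^2 f/∂y ∂x = (0) - (0) = 0 (equality of mixed partials for smooth f).
Similarly for dx ∧ dz and dy ∧ dz — all coefficients vanish. So d(df) = 0.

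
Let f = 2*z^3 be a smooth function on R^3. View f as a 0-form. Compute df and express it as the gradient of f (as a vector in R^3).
df = (0) dx + (0) dy + (6*z^2) dz; grad f = (0, 0, 6*z^2)

For a 0-form f, d f = (∂f/∂x) dx + (∂f/∂y) dy + (∂f/∂z) dz. The components of the vector representation are exactly the entries of grad f in Cartesian coordinates:
  ∂f/∂x = 0
  ∂f/∂y = 0
  ∂f/∂z = 6*z^2.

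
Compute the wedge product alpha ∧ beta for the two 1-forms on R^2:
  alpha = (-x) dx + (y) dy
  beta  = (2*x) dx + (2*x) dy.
alpha ∧ beta = (-2*x*(x + y)) dx ∧ dy

Distribute the wedge, using dx_i ∧ dx_j = -dx_j ∧ dx_i and dx_i ∧ dx_i = 0. For each pair (i, j) with i < j, the coefficient of dx_i ∧ dx_j in alpha ∧ beta is (alpha_i * beta_j - alpha_j * beta_i). Collecting: alpha ∧ beta = (-2*x*(x + y)) dx ∧ dy.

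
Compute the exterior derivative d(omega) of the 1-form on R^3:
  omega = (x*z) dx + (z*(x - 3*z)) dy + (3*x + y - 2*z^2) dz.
d(omega) = (z) dx ∧ dy + (3 - x) dx ∧ dz + (-x + 6*z + 1) dy ∧ dz

For a 1-form omega = sum_i f_i dx_i, the exterior derivative is
  d(omega) = sum_{i < j} (∂f_j/∂x_i - ∂f_i/∂x_j) dx_i ∧ dx_j.
  coefficient of dx ∧ dy: ∂f_2/∂x - ∂f_1/∂y = ∂(z*(x - 3*z))/∂x - ∂(x*z)/∂y = z
  coefficient of dx ∧ dz: ∂f_3/∂x - ∂f_1/∂z = ∂(3*x + y - 2*z^2)/∂x - ∂(x*z)/∂z = 3 - x
  coefficient of dy ∧ dz: ∂f_3/∂y - ∂f_2/∂z = ∂(3*x + y - 2*z^2)/∂y - ∂(z*(x - 3*z))/∂z = -x + 6*z + 1
Assembling: d(omega) = (z) dx ∧ dy + (3 - x) dx ∧ dz + (-x + 6*z + 1) dy ∧ dz.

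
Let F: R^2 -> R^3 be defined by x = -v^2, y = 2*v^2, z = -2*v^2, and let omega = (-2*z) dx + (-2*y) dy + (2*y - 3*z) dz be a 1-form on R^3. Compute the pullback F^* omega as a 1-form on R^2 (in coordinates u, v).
F^* omega = (-64*v^3) dv

Using F^*(f dg) = (f ∘ F) d(g ∘ F), substitute each coordinate x_i by F_i(u, v) in f_i, and replace dx_i by d F_i = (∂F_i/∂u) du + (∂F_i/∂v) dv.
  For the x component: f_1(F) = 4*v^2; d F_1 = (0) du + (-2*v) dv
  For the y component: f_2(F) = -4*v^2; d F_2 = (0) du + (4*v) dv
  For the z component: f_3(F) = 10*v^2; d F_3 = (0) du + (-4*v) dv
Combining and collecting du, dv coefficients:
  coeff of du: 0
  coeff of dv: -64*v^3
F^* omega = (-64*v^3) dv.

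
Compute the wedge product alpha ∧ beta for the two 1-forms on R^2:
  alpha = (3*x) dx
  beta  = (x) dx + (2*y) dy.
alpha ∧ beta = (6*x*y) dx ∧ dy

Distribute the wedge, using dx_i ∧ dx_j = -dx_j ∧ dx_i and dx_i ∧ dx_i = 0. For each pair (i, j) with i < j, the coefficient of dx_i ∧ dx_j in alpha ∧ beta is (alpha_i * beta_j - alpha_j * beta_i). Collecting: alpha ∧ beta = (6*x*y) dx ∧ dy.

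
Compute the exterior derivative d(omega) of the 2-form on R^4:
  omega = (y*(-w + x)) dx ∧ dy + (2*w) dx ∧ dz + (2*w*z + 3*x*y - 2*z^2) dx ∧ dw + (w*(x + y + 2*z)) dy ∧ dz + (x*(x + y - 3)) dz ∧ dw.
d(omega) = (-3*x - y) dx ∧ dy ∧ dw + (-2*w + 2*x + y + 4*z - 1) dx ∧ dz ∧ dw + (w) dx ∧ dy ∧ dz + (2*x + y + 2*z) dy ∧ dz ∧ dw

For a 2-form omega = sum_{i<j} g_{ij} dx_i ∧ dx_j, the exterior derivative is
  d(omega) = sum_{i<j} d(g_{ij}) ∧ dx_i ∧ dx_j = sum_{i<j, k} (∂g_{ij}/∂x_k) dx_k ∧ dx_i ∧ dx_j.
Expand each term, using dx_k ∧ dx_i ∧ dx_j = sgn(permutation) dx_{(a)} ∧ dx_{(b)} ∧ dx_{(c)} with (a < b < c) sorted:
  d(y*(-w + x)) includes (∂/∂w)(y*(-w + x)) dw = (-y) dw, which multiplied by dx ∧ dy gives (-y) dx ∧ dy ∧ dw
  d(2*w) includes (∂/∂w)(2*w) dw = (2) dw, which multiplied by dx ∧ dz gives (2) dx ∧ dz ∧ dw
  d(2*w*z + 3*x*y - 2*z^2) includes (∂/∂y)(2*w*z + 3*x*y - 2*z^2) dy = (3*x) dy, which multiplied by dx ∧ dw gives (-3*x) dx ∧ dy ∧ dw
  d(2*w*z + 3*x*y - 2*z^2) includes (∂/∂z)(2*w*z + 3*x*y - 2*z^2) dz = (2*w - 4*z) dz, which multiplied by dx ∧ dw gives (-2*w + 4*z) dx ∧ dz ∧ dw
  d(w*(x + y + 2*z)) includes (∂/∂x)(w*(x + y + 2*z)) dx = (w) dx, which multiplied by dy ∧ dz gives (w) dx ∧ dy ∧ dz
  d(w*(x + y + 2*z)) includes (∂/∂w)(w*(x + y + 2*z)) dw = (x + y + 2*z) dw, which multiplied by dy ∧ dz gives (x + y + 2*z) dy ∧ dz ∧ dw
  d(x*(x + y - 3)) includes (∂/∂x)(x*(x + y - 3)) dx = (2*x + y - 3) dx, which multiplied by dz ∧ dw gives (2*x + y - 3) dx ∧ dz ∧ dw
  d(x*(x + y - 3)) includes (∂/∂y)(x*(x + y - 3)) dy = (x) dy, which multiplied by dz ∧ dw gives (x) dy ∧ dz ∧ dw
Collecting like 3-forms: d(omega) = (-3*x - y) dx ∧ dy ∧ dw + (-2*w + 2*x + y + 4*z - 1) dx ∧ dz ∧ dw + (w) dx ∧ dy ∧ dz + (2*x + y + 2*z) dy ∧ dz ∧ dw.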